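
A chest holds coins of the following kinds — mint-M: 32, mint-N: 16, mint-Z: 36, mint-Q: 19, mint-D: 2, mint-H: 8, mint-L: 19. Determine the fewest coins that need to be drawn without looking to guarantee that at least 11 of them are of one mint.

61

By the pigeonhole principle, the 7 mints are the holes; the coins drawn are the pigeons.
To avoid 11 of any one mint, the worst case takes at most 10 of each mint, or every coin of a mint that has fewer than 10.
That gives 10 + 10 + 10 + 10 + 2 + 8 + 10 = 60 coins with no mint reaching 11.
The next coin forces some mint to 11, so 60 + 1 = 61.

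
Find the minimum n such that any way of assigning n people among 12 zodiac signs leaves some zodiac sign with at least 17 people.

With 192 people one could put exactly 16 in each of the 12 zodiac signs, and no zodiac sign would reach 17.
One more person must land in a zodiac sign that already has 16, giving it 17.
So 12 × 16 + 1 = 193 people are required.

193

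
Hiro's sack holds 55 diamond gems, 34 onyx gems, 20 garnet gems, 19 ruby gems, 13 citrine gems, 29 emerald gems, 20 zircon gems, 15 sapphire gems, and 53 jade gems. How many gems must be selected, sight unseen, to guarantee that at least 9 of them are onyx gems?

In the worst case for collecting onyx gems, every non-onyx gem comes out first.
There are 55 + 20 + 19 + 13 + 29 + 20 + 15 + 53 = 224 non-onyx gems altogether.
After those, each further gem must be onyx, so 224 + 9 = 233 draws guarantee 9 onyx gems.

233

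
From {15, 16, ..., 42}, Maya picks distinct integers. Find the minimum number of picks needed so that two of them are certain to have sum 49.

A set avoiding the sum 49 can contain at most one of each pair {x, 49−x}, plus the 8 elements whose complement lies outside the range.
The integers 25, …, 42 (18 of them) are such a set: any two sum to at least 25+26 = 51 > 49.
By pigeonhole, any 19th integer completes one of the 10 pairs, so 19 choices force a sum of 49.

19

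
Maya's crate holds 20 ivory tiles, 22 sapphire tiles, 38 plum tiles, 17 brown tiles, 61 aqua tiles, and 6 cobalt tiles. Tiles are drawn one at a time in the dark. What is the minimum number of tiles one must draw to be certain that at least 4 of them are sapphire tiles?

In the worst case for collecting sapphire tiles, every non-sapphire tile comes out first.
There are 20 + 38 + 17 + 61 + 6 = 142 non-sapphire tiles altogether.
After those, each further tile must be sapphire, so 142 + 4 = 146 draws guarantee 4 sapphire tiles.

146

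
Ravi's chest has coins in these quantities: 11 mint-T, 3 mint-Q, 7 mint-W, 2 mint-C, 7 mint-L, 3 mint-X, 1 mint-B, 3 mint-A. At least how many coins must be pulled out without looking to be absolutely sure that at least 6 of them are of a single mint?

28

By the pigeonhole principle, put each drawn coin into a box by mint. The largest draw with every box below 6 takes min(count, 5) from each mint; mints with fewer than 5 contribute all they have.
Σ min(cᵢ, 5) = 5 + 3 + 5 + 2 + 5 + 3 + 1 + 3 = 27.
Draw number 27 + 1 = 28 must push one box to 6.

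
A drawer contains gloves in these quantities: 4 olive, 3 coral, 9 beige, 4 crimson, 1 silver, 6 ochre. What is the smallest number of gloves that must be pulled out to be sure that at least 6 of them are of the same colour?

An adversary could hand out at most 5 gloves per colour (4 colours run out sooner): 4 + 3 + 5 + 4 + 1 + 5 = 22 gloves and still no colour has 6.
By pigeonhole, one more glove lands in a colour already at 5, so 23 draws are enough and 22 are not.

23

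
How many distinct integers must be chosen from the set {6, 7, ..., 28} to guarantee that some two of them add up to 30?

15

Group the elements by complementary pair {x, 30−x}: {6,24}, {7,23}, {8,22}, …, giving 9 two-element pairs, the single value 15 (it cannot pair with itself since the integers are distinct), and 4 integers whose partner 30−x falls outside [6,28].
By pigeonhole, treating each of those 14 groups as a pigeonhole, one can pick one integer per group — 14 integers — with no two summing to 30.
The 15th integer lands in an occupied pair, forcing a sum of 30.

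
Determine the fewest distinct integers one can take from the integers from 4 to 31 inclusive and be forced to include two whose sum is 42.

19

Group the elements by complementary pair {x, 42−x}: {11,31}, {12,30}, {13,29}, …, giving 10 two-element pairs; the single value 21 (it cannot pair with itself since the integers are distinct); and 7 integers whose partner 42−x falls outside [4,31].
By pigeonhole, treating each of those 18 groups as a pigeonhole, one can pick one integer per group — 18 integers — with no two summing to 42.
The 19th integer lands in an occupied pair, forcing a sum of 42.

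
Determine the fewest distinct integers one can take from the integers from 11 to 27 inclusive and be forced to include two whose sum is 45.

13

A set avoiding the sum 45 can contain at most one of each pair {x, 45−x}, plus the 7 elements whose complement lies outside the range.
The integers 11, …, 22 (12 of them) are such a set: any two sum to at least 11+12 = 23 and at most 21+22 = 43 < 45.
Any 13th integer completes one of the 5 pairs, so 13 choices force a sum of 45.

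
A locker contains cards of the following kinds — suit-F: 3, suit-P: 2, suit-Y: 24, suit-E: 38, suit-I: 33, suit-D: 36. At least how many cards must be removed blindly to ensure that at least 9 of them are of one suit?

An adversary could hand out at most 8 cards per suit (suit-F, suit-P run out sooner): 3 + 2 + 8 + 8 + 8 + 8 = 37 cards and still no suit has 9.
By pigeonhole, one more card lands in a suit already at 8, so 38 draws are enough and 37 are not.

38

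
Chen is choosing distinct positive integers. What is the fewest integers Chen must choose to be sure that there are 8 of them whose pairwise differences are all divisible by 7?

Integers whose pairwise differences are multiples of 7 are exactly those sharing a remainder mod 7. The 7 residue classes mod 7 are the pigeonholes.
With 49 integers one could put 7 in each residue class and have no class reach 8.
The 50th integer pushes some class to 8, so 7·7 + 1 = 50.

50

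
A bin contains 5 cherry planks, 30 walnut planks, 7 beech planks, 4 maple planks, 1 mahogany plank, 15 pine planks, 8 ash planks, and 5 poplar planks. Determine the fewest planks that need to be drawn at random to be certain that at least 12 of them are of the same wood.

53

By pigeonhole, the 8 woods are the holes; the planks drawn are the pigeons.
To avoid 12 of any one wood, the worst case takes at most 11 of each wood, or every plank of a wood that has fewer than 11.
That gives 5 + 11 + 7 + 4 + 1 + 11 + 8 + 5 = 52 planks with no wood reaching 12.
The next plank forces some wood to 12, so 52 + 1 = 53.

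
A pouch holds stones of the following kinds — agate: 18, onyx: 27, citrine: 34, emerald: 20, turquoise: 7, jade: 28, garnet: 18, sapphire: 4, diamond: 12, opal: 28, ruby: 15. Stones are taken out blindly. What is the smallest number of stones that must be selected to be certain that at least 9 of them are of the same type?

Put each drawn stone into a box by type. The largest draw with every box below 9 takes min(count, 8) from each type; types with fewer than 8 contribute all they have.
Σ min(cᵢ, 8) = 8 + 8 + 8 + 8 + 7 + 8 + 8 + 4 + 8 + 8 + 8 = 83.
Draw number 83 + 1 = 84 must push one box to 9.

84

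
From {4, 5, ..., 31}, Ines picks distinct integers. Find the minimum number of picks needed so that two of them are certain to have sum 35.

A set avoiding the sum 35 can contain at most one of each pair {x, 35−x}.
The integers 18, …, 31 (14 of them) are such a set: any two sum to at least 18+19 = 37 > 35.
By the pigeonhole principle, any 15th integer completes one of the 14 pairs, so 15 choices force a sum of 35.

15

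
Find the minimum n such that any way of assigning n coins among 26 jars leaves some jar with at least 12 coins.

287

With 286 coins one could put exactly 11 in each of the 26 jars, and no jar would reach 12.
Pigeonhole: one more coin must land in a jar that already has 11, giving it 12.
So 26 × 11 + 1 = 287 coins are required.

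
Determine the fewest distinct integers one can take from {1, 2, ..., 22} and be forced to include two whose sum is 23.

12

Group the elements by complementary pair {x, 23−x}: {1,22}, {2,21}, {3,20}, …, giving 11 two-element pairs.
Treating each of those 11 groups as a pigeonhole, one can pick one integer per group — 11 integers — with no two summing to 23.
The 12th integer lands in an occupied pair, forcing a sum of 23.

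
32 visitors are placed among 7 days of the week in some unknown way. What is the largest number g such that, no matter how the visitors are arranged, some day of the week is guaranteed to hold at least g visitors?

5

By the pigeonhole principle, the 7 days of the week are the holes and the 32 visitors are the pigeons.
If every day of the week held at most 4 visitors, the total would be at most 7 × 4 = 28, which is less than 32.
So some day of the week holds at least ⌈32/7⌉ = 5 visitors.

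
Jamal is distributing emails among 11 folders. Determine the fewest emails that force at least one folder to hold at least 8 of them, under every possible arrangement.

78

With 77 emails one could put exactly 7 in each of the 11 folders, and no folder would reach 8.
By the pigeonhole principle, one more email must land in a folder that already has 7, giving it 8.
So 11 × 7 + 1 = 78 emails are required.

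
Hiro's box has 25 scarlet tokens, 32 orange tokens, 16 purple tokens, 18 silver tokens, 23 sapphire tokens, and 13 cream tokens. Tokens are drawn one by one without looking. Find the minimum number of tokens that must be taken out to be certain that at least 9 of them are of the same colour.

By the pigeonhole principle, the 6 colours are the holes; the tokens drawn are the pigeons.
To avoid 9 of any one colour, the worst case takes at most 8 of each colour.
That gives 8 + 8 + 8 + 8 + 8 + 8 = 48 tokens with no colour reaching 9.
The next token forces some colour to 9, so 48 + 1 = 49.

49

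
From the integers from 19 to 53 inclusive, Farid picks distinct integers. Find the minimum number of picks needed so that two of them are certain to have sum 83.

Group the elements by complementary pair {x, 83−x}: {30,53}, {31,52}, {32,51}, …, giving 12 two-element pairs and 11 integers whose partner 83−x falls outside [19,53].
Treating each of those 23 groups as a pigeonhole, one can pick one integer per group — 23 integers — with no two summing to 83.
The 24th integer lands in an occupied pair, forcing a sum of 83.

24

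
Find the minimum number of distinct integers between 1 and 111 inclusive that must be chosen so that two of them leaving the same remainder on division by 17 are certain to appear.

The 17 residue classes mod 17 are the pigeonholes.
With 17 integers one could put 1 in each residue class and have no class reach 2.
The 18th integer pushes some class to 2, so 17·1 + 1 = 18.

18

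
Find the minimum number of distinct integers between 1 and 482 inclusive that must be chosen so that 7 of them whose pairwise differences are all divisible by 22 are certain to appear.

Integers whose pairwise differences are multiples of 22 are exactly those sharing a remainder mod 22. The 22 residue classes mod 22 are the pigeonholes.
With 132 integers one could put 6 in each residue class and have no class reach 7.
The 133rd integer pushes some class to 7, so 22·6 + 1 = 133.

133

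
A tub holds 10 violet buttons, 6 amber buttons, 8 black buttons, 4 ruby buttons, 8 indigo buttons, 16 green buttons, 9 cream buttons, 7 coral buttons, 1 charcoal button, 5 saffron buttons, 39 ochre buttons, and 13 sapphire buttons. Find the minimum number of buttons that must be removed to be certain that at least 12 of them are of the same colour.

92

An adversary could hand out at most 11 buttons per colour (9 colours run out sooner): 10 + 6 + 8 + 4 + 8 + 11 + 9 + 7 + 1 + 5 + 11 + 11 = 91 buttons and still no colour has 12.
One more button lands in a colour already at 11, so 92 draws are enough and 91 are not.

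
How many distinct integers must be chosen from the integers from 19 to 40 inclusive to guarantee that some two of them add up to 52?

A set avoiding the sum 52 can contain at most one of each pair {x, 52−x}, plus the 8 elements whose complement lies outside the range or equal to its own complement.
The integers 26, …, 40 (15 of them) are such a set: any two sum to at least 26+27 = 53 > 52.
By pigeonhole, any 16th integer completes one of the 7 pairs, so 16 choices force a sum of 52.

16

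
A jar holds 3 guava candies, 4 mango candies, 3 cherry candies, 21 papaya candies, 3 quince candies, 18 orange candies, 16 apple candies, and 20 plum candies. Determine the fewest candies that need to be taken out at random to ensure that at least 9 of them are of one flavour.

An adversary could hand out at most 8 candies per flavour (4 flavours run out sooner): 3 + 4 + 3 + 8 + 3 + 8 + 8 + 8 = 45 candies and still no flavour has 9.
One more candy lands in a flavour already at 8, so 46 draws are enough and 45 are not.

46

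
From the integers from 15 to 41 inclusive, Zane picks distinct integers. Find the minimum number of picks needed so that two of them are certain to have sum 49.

18

Group the elements by complementary pair {x, 49−x}: {15,34}, {16,33}, {17,32}, …, giving 10 two-element pairs and 7 integers whose partner 49−x falls outside [15,41].
Treating each of those 17 groups as a pigeonhole, one can pick one integer per group — 17 integers — with no two summing to 49.
The 18th integer lands in an occupied pair, forcing a sum of 49.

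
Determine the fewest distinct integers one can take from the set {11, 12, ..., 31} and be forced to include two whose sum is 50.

Group the elements by complementary pair {x, 50−x}: {19,31}, {20,30}, {21,29}, …, giving 6 two-element pairs, the single value 25 (it cannot pair with itself since the integers are distinct), and 8 integers whose partner 50−x falls outside [11,31].
Treating each of those 15 groups as a pigeonhole, one can pick one integer per group — 15 integers — with no two summing to 50.
The 16th integer lands in an occupied pair, forcing a sum of 50.

16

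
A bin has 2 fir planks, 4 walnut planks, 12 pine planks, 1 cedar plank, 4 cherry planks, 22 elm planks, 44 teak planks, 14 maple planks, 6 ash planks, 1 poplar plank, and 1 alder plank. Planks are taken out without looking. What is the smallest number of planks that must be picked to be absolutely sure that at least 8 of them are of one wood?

An adversary could hand out at most 7 planks per wood (7 woods run out sooner): 2 + 4 + 7 + 1 + 4 + 7 + 7 + 7 + 6 + 1 + 1 = 47 planks and still no wood has 8.
Pigeonhole: one more plank lands in a wood already at 7, so 48 draws are enough and 47 are not.

48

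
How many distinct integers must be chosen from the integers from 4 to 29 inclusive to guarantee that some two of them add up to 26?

Two chosen integers sum to 26 exactly when both halves of some pair {x, 26−x} with 4 ≤ x ≤ 26−x ≤ 22 are chosen — 9 such pairs.
The remaining 8 elements (those with no distinct partner in range) can never complete a 26-sum, so the worst case takes all of them and one from each pair: 8 + 9 = 17.
The 18th integer has to be the second member of some pair, so 17 + 1 = 18.

18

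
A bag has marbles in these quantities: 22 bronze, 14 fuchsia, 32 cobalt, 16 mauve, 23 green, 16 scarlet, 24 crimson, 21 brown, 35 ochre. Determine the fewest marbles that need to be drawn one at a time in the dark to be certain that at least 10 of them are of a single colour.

An adversary could hand out at most 9 marbles per colour: 9 + 9 + 9 + 9 + 9 + 9 + 9 + 9 + 9 = 81 marbles and still no colour has 10.
Pigeonhole: one more marble lands in a colour already at 9, so 82 draws are enough and 81 are not.

82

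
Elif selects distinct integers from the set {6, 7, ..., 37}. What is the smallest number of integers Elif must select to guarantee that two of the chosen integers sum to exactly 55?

Two chosen integers sum to 55 exactly when both halves of some pair {x, 55−x} with 18 ≤ x ≤ 55−x ≤ 37 are chosen — 10 such pairs.
The remaining 12 elements (those with no distinct partner in range) can never complete a 55-sum, so the worst case takes all of them and one from each pair: 12 + 10 = 22.
The 23rd integer has to be the second member of some pair, so 22 + 1 = 23.

23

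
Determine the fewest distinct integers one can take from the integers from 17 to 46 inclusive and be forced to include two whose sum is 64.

17

A set avoiding the sum 64 can contain at most one of each pair {x, 64−x}, plus the 2 elements whose complement lies outside the range or equal to its own complement.
The integers 17, …, 32 (16 of them) are such a set: any two sum to at least 17+18 = 35 and at most 31+32 = 63 < 64.
Any 17th integer completes one of the 14 pairs, so 17 choices force a sum of 64.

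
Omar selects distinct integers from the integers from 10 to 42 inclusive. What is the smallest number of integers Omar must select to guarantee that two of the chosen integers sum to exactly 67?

25

Two chosen integers sum to 67 exactly when both halves of some pair {x, 67−x} with 25 ≤ x ≤ 67−x ≤ 42 are chosen — 9 such pairs.
The remaining 15 elements (those with no distinct partner in range) can never complete a 67-sum, so the worst case takes all of them and one from each pair: 15 + 9 = 24.
Pigeonhole: the 25th integer has to be the second member of some pair, so 24 + 1 = 25.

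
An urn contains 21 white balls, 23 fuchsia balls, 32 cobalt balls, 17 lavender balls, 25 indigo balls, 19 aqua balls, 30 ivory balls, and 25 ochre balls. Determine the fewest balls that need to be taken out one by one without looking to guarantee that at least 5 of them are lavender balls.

180

In the worst case for collecting lavender balls, every non-lavender ball comes out first.
There are 21 + 23 + 32 + 25 + 19 + 30 + 25 = 175 non-lavender balls altogether.
After those, each further ball must be lavender, so 175 + 5 = 180 draws guarantee 5 lavender balls.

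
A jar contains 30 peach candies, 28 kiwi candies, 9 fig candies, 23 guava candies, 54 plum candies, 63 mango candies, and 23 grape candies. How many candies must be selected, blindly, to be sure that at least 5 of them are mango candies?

In the worst case for collecting mango candies, every non-mango candy comes out first.
There are 30 + 28 + 9 + 23 + 54 + 23 = 167 non-mango candies altogether.
After those, each further candy must be mango, so 167 + 5 = 172 draws guarantee 5 mango candies.

172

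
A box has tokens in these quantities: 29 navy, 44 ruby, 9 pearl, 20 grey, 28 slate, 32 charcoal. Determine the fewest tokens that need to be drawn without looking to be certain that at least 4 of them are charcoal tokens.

In the worst case for collecting charcoal tokens, every non-charcoal token comes out first.
There are 29 + 44 + 9 + 20 + 28 = 130 non-charcoal tokens altogether.
After those, each further token must be charcoal, so 130 + 4 = 134 draws guarantee 4 charcoal tokens.

134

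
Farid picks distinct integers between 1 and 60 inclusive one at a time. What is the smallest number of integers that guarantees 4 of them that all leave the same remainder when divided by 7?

22

By the pigeonhole principle, the 7 residue classes mod 7 are the pigeonholes.
With 21 integers one could put 3 in each residue class and have no class reach 4.
The 22nd integer pushes some class to 4, so 7·3 + 1 = 22.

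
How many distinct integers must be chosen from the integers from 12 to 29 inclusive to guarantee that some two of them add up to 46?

A set avoiding the sum 46 can contain at most one of each pair {x, 46−x}, plus the 6 elements whose complement lies outside the range or equal to its own complement.
The integers 12, …, 23 (12 of them) are such a set: any two sum to at least 12+13 = 25 and at most 22+23 = 45 < 46.
Pigeonhole: any 13th integer completes one of the 6 pairs, so 13 choices force a sum of 46.

13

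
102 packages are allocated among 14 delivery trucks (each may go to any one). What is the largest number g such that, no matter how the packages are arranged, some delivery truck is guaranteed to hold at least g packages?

8

By pigeonhole, the 14 delivery trucks are the holes and the 102 packages are the pigeons.
If every delivery truck held at most 7 packages, the total would be at most 14 × 7 = 98, which is less than 102.
So some delivery truck holds at least ⌈102/14⌉ = 8 packages.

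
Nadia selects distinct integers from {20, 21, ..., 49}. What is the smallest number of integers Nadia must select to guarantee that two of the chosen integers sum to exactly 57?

22

Group the elements by complementary pair {x, 57−x}: {20,37}, {21,36}, {22,35}, …, giving 9 two-element pairs and 12 integers whose partner 57−x falls outside [20,49].
Treating each of those 21 groups as a pigeonhole, one can pick one integer per group — 21 integers — with no two summing to 57.
The 22nd integer lands in an occupied pair, forcing a sum of 57.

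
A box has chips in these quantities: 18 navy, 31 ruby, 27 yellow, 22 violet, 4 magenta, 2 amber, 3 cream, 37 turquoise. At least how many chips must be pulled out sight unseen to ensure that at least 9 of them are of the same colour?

50

Put each drawn chip into a box by colour. The largest draw with every box below 9 takes min(count, 8) from each colour; colours with fewer than 8 contribute all they have.
Σ min(cᵢ, 8) = 8 + 8 + 8 + 8 + 4 + 2 + 3 + 8 = 49.
Draw number 49 + 1 = 50 must push one box to 9.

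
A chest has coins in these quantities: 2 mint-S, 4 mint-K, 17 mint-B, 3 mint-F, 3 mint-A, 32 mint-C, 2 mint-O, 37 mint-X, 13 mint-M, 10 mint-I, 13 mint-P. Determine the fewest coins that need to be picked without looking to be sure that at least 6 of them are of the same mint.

Pigeonhole: the 11 mints are the holes; the coins drawn are the pigeons.
To avoid 6 of any one mint, the worst case takes at most 5 of each mint, or every coin of a mint that has fewer than 5.
That gives 2 + 4 + 5 + 3 + 3 + 5 + 2 + 5 + 5 + 5 + 5 = 44 coins with no mint reaching 6.
The next coin forces some mint to 6, so 44 + 1 = 45.

45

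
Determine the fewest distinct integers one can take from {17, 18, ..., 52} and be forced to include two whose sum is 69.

A set avoiding the sum 69 can contain at most one of each pair {x, 69−x}.
The integers 35, …, 52 (18 of them) are such a set: any two sum to at least 35+36 = 71 > 69.
Any 19th integer completes one of the 18 pairs, so 19 choices force a sum of 69.

19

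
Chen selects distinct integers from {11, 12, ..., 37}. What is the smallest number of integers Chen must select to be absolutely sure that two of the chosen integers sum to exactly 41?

Two chosen integers sum to 41 exactly when both halves of some pair {x, 41−x} with 11 ≤ x ≤ 41−x ≤ 30 are chosen — 10 such pairs.
The remaining 7 elements (those with no distinct partner in range) can never complete a 41-sum, so the worst case takes all of them and one from each pair: 7 + 10 = 17.
By pigeonhole, the 18th integer has to be the second member of some pair, so 17 + 1 = 18.

18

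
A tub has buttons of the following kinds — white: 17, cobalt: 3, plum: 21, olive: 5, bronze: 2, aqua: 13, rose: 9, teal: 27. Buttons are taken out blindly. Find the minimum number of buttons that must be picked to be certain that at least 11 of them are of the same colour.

An adversary could hand out at most 10 buttons per colour (4 colours run out sooner): 10 + 3 + 10 + 5 + 2 + 10 + 9 + 10 = 59 buttons and still no colour has 11.
By pigeonhole, one more button lands in a colour already at 10, so 60 draws are enough and 59 are not.

60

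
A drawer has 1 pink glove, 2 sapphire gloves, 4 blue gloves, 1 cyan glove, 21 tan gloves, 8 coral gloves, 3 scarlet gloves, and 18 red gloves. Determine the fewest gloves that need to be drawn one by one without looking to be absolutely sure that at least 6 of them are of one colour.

27

Put each drawn glove into a box by colour. The largest draw with every box below 6 takes min(count, 5) from each colour; colours with fewer than 5 contribute all they have.
Σ min(cᵢ, 5) = 1 + 2 + 4 + 1 + 5 + 5 + 3 + 5 = 26.
Draw number 26 + 1 = 27 must push one box to 6.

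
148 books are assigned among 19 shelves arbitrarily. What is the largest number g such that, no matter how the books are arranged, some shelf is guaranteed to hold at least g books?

8

By pigeonhole, the 19 shelves are the holes and the 148 books are the pigeons.
If every shelf held at most 7 books, the total would be at most 19 × 7 = 133, which is less than 148.
So some shelf holds at least ⌈148/19⌉ = 8 books.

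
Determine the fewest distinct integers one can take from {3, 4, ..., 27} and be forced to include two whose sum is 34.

Group the elements by complementary pair {x, 34−x}: {7,27}, {8,26}, {9,25}, …, giving 10 two-element pairs, the single value 17 (it cannot pair with itself since the integers are distinct), and 4 integers whose partner 34−x falls outside [3,27].
Treating each of those 15 groups as a pigeonhole, one can pick one integer per group — 15 integers — with no two summing to 34.
The 16th integer lands in an occupied pair, forcing a sum of 34.

16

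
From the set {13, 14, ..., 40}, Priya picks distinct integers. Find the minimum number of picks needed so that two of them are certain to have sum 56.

A set avoiding the sum 56 can contain at most one of each pair {x, 56−x}, plus the 4 elements whose complement lies outside the range or equal to its own complement.
The integers 13, …, 28 (16 of them) are such a set: any two sum to at least 13+14 = 27 and at most 27+28 = 55 < 56.
Pigeonhole: any 17th integer completes one of the 12 pairs, so 17 choices force a sum of 56.

17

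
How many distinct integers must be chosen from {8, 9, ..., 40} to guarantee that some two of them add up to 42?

Group the elements by complementary pair {x, 42−x}: {8,34}, {9,33}, {10,32}, …, giving 13 two-element pairs, the single value 21 (it cannot pair with itself since the integers are distinct), and 6 integers whose partner 42−x falls outside [8,40].
Treating each of those 20 groups as a pigeonhole, one can pick one integer per group — 20 integers — with no two summing to 42.
The 21st integer lands in an occupied pair, forcing a sum of 42.

21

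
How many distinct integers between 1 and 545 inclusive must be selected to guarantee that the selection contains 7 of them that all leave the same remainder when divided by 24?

145

The 24 residue classes mod 24 are the pigeonholes.
With 144 integers one could put 6 in each residue class and have no class reach 7.
The 145th integer pushes some class to 7, so 24·6 + 1 = 145.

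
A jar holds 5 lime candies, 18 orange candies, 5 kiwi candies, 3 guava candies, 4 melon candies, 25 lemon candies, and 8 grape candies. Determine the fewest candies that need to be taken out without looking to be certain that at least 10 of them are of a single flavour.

44

Pigeonhole: the 7 flavours are the holes; the candies drawn are the pigeons.
To avoid 10 of any one flavour, the worst case takes at most 9 of each flavour, or every candy of a flavour that has fewer than 9.
That gives 5 + 9 + 5 + 3 + 4 + 9 + 8 = 43 candies with no flavour reaching 10.
The next candy forces some flavour to 10, so 43 + 1 = 44.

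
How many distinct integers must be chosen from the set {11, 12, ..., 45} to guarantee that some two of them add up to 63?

22

Two chosen integers sum to 63 exactly when both halves of some pair {x, 63−x} with 18 ≤ x ≤ 63−x ≤ 45 are chosen — 14 such pairs.
The remaining 7 elements (those with no distinct partner in range) can never complete a 63-sum, so the worst case takes all of them and one from each pair: 7 + 14 = 21.
Pigeonhole: the 22nd integer has to be the second member of some pair, so 21 + 1 = 22.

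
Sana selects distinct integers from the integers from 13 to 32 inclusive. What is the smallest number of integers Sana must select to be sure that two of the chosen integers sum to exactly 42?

Two chosen integers sum to 42 exactly when both halves of some pair {x, 42−x} with 13 ≤ x ≤ 42−x ≤ 29 are chosen — 8 such pairs.
The remaining 4 elements (those with no distinct partner in range) can never complete a 42-sum, so the worst case takes all of them and one from each pair: 4 + 8 = 12.
By the pigeonhole principle, the 13th integer has to be the second member of some pair, so 12 + 1 = 13.

13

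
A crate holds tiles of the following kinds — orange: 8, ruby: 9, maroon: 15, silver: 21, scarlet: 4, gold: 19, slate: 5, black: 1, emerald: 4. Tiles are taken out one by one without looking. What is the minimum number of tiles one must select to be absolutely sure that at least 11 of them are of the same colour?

62

By the pigeonhole principle, put each drawn tile into a box by colour. The largest draw with every box below 11 takes min(count, 10) from each colour; colours with fewer than 10 contribute all they have.
Σ min(cᵢ, 10) = 8 + 9 + 10 + 10 + 4 + 10 + 5 + 1 + 4 = 61.
Draw number 61 + 1 = 62 must push one box to 11.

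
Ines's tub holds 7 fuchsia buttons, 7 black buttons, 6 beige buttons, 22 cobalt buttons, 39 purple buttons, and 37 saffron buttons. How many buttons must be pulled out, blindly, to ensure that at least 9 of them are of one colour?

An adversary could hand out at most 8 buttons per colour (fuchsia, black, beige run out sooner): 7 + 7 + 6 + 8 + 8 + 8 = 44 buttons and still no colour has 9.
Pigeonhole: one more button lands in a colour already at 8, so 45 draws are enough and 44 are not.

45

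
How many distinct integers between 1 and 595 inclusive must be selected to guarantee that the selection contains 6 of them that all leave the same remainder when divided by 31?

By the pigeonhole principle, the 31 residue classes mod 31 are the pigeonholes.
With 155 integers one could put 5 in each residue class and have no class reach 6.
The 156th integer pushes some class to 6, so 31·5 + 1 = 156.

156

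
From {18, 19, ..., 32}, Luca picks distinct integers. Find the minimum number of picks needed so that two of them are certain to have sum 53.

10

Two chosen integers sum to 53 exactly when both halves of some pair {x, 53−x} with 21 ≤ x ≤ 53−x ≤ 32 are chosen — 6 such pairs.
The remaining 3 elements (those with no distinct partner in range) can never complete a 53-sum, so the worst case takes all of them and one from each pair: 3 + 6 = 9.
The 10th integer has to be the second member of some pair, so 9 + 1 = 10.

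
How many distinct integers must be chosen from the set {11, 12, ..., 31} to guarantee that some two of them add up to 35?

15

Group the elements by complementary pair {x, 35−x}: {11,24}, {12,23}, {13,22}, …, giving 7 two-element pairs and 7 integers whose partner 35−x falls outside [11,31].
Pigeonhole: treating each of those 14 groups as a pigeonhole, one can pick one integer per group — 14 integers — with no two summing to 35.
The 15th integer lands in an occupied pair, forcing a sum of 35.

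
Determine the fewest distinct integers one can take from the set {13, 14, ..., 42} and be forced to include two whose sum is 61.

19

Group the elements by complementary pair {x, 61−x}: {19,42}, {20,41}, {21,40}, …, giving 12 two-element pairs and 6 integers whose partner 61−x falls outside [13,42].
Treating each of those 18 groups as a pigeonhole, one can pick one integer per group — 18 integers — with no two summing to 61.
The 19th integer lands in an occupied pair, forcing a sum of 61.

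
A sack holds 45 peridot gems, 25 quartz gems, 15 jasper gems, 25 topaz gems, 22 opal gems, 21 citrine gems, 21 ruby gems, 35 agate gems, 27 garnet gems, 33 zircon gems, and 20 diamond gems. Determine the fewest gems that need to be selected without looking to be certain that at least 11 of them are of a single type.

111

An adversary could hand out at most 10 gems per type: 10 + 10 + 10 + 10 + 10 + 10 + 10 + 10 + 10 + 10 + 10 = 110 gems and still no type has 11.
By the pigeonhole principle, one more gem lands in a type already at 10, so 111 draws are enough and 110 are not.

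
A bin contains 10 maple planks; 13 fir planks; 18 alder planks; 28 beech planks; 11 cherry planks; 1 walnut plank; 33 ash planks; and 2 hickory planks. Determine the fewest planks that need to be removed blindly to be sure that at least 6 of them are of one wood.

By the pigeonhole principle, put each drawn plank into a box by wood. The largest draw with every box below 6 takes min(count, 5) from each wood; woods with fewer than 5 contribute all they have.
Σ min(cᵢ, 5) = 5 + 5 + 5 + 5 + 5 + 1 + 5 + 2 = 33.
Draw number 33 + 1 = 34 must push one box to 6.

34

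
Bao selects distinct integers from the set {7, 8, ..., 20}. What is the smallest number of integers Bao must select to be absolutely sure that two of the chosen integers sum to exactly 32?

Group the elements by complementary pair {x, 32−x}: {12,20}, {13,19}, {14,18}, …, giving 4 two-element pairs; the single value 16 (it cannot pair with itself since the integers are distinct); and 5 integers whose partner 32−x falls outside [7,20].
Treating each of those 10 groups as a pigeonhole, one can pick one integer per group — 10 integers — with no two summing to 32.
The 11th integer lands in an occupied pair, forcing a sum of 32.

11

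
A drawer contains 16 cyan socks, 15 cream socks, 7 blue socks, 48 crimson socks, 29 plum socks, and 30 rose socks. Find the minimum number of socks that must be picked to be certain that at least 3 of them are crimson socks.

In the worst case for collecting crimson socks, every non-crimson sock comes out first.
There are 16 + 15 + 7 + 29 + 30 = 97 non-crimson socks altogether.
After those, each further sock must be crimson, so 97 + 3 = 100 draws guarantee 3 crimson socks.

100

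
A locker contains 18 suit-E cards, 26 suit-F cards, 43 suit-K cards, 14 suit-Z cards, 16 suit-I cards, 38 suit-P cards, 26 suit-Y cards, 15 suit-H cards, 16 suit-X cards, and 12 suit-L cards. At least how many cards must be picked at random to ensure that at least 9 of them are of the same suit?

The 10 suits are the holes; the cards drawn are the pigeons.
To avoid 9 of any one suit, the worst case takes at most 8 of each suit.
That gives 8 + 8 + 8 + 8 + 8 + 8 + 8 + 8 + 8 + 8 = 80 cards with no suit reaching 9.
The next card forces some suit to 9, so 80 + 1 = 81.

81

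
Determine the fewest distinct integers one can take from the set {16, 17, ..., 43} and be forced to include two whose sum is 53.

18

A set avoiding the sum 53 can contain at most one of each pair {x, 53−x}, plus the 6 elements whose complement lies outside the range.
The integers 27, …, 43 (17 of them) are such a set: any two sum to at least 27+28 = 55 > 53.
By the pigeonhole principle, any 18th integer completes one of the 11 pairs, so 18 choices force a sum of 53.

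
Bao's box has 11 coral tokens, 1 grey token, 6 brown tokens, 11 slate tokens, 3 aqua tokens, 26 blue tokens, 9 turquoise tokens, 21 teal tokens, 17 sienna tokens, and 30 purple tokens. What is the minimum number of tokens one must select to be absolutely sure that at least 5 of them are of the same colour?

37

By the pigeonhole principle, the 10 colours are the holes; the tokens drawn are the pigeons.
To avoid 5 of any one colour, the worst case takes at most 4 of each colour, or every token of a colour that has fewer than 4.
That gives 4 + 1 + 4 + 4 + 3 + 4 + 4 + 4 + 4 + 4 = 36 tokens with no colour reaching 5.
The next token forces some colour to 5, so 36 + 1 = 37.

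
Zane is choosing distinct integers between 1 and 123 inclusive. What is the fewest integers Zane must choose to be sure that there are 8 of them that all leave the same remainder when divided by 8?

The 8 residue classes mod 8 are the pigeonholes.
With 56 integers one could put 7 in each residue class and have no class reach 8.
The 57th integer pushes some class to 8, so 8·7 + 1 = 57.

57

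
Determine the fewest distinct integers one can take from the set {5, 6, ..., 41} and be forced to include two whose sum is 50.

Two chosen integers sum to 50 exactly when both halves of some pair {x, 50−x} with 9 ≤ x ≤ 50−x ≤ 41 are chosen — 16 such pairs.
The remaining 5 elements (those with no distinct partner in range) can never complete a 50-sum, so the worst case takes all of them and one from each pair: 5 + 16 = 21.
The 22nd integer has to be the second member of some pair, so 21 + 1 = 22.

22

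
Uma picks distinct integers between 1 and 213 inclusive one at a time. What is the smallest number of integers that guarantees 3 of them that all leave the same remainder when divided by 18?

37

The 18 residue classes mod 18 are the pigeonholes.
With 36 integers one could put 2 in each residue class and have no class reach 3.
The 37th integer pushes some class to 3, so 18·2 + 1 = 37.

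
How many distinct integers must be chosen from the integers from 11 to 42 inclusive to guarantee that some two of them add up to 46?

Two chosen integers sum to 46 exactly when both halves of some pair {x, 46−x} with 11 ≤ x ≤ 46−x ≤ 35 are chosen — 12 such pairs.
The remaining 8 elements (those with no distinct partner in range) can never complete a 46-sum, so the worst case takes all of them and one from each pair: 8 + 12 = 20.
The 21st integer has to be the second member of some pair, so 20 + 1 = 21.

21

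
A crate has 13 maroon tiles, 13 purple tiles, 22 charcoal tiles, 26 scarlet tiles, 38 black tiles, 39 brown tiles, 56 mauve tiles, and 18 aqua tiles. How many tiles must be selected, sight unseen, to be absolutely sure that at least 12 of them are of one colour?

By the pigeonhole principle, the 8 colours are the holes; the tiles drawn are the pigeons.
To avoid 12 of any one colour, the worst case takes at most 11 of each colour.
That gives 11 + 11 + 11 + 11 + 11 + 11 + 11 + 11 = 88 tiles with no colour reaching 12.
The next tile forces some colour to 12, so 88 + 1 = 89.

89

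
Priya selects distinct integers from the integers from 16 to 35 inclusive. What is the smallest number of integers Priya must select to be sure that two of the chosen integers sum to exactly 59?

15

Group the elements by complementary pair {x, 59−x}: {24,35}, {25,34}, {26,33}, …, giving 6 two-element pairs and 8 integers whose partner 59−x falls outside [16,35].
Treating each of those 14 groups as a pigeonhole, one can pick one integer per group — 14 integers — with no two summing to 59.
The 15th integer lands in an occupied pair, forcing a sum of 59.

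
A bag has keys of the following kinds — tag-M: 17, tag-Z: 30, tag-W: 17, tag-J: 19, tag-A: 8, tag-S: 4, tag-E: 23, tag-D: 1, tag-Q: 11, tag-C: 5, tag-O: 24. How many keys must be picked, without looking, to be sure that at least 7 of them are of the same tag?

59

An adversary could hand out at most 6 keys per tag (tag-S, tag-D, tag-C run out sooner): 6 + 6 + 6 + 6 + 6 + 4 + 6 + 1 + 6 + 5 + 6 = 58 keys and still no tag has 7.
One more key lands in a tag already at 6, so 59 draws are enough and 58 are not.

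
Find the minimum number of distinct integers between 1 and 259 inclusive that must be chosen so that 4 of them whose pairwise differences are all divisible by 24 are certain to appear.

73

Integers whose pairwise differences are multiples of 24 are exactly those sharing a remainder mod 24. Pigeonhole: the 24 residue classes mod 24 are the pigeonholes.
With 72 integers one could put 3 in each residue class and have no class reach 4.
The 73rd integer pushes some class to 4, so 24·3 + 1 = 73.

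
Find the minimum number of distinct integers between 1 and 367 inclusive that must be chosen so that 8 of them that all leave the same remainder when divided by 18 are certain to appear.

127

The 18 residue classes mod 18 are the pigeonholes.
With 126 integers one could put 7 in each residue class and have no class reach 8.
The 127th integer pushes some class to 8, so 18·7 + 1 = 127.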